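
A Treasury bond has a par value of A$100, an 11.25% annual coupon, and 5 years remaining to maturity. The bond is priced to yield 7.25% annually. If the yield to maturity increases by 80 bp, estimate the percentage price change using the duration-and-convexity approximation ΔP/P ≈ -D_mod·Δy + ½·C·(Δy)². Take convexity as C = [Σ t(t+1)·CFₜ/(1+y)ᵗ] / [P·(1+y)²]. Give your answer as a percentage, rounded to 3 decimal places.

With y = 0.0725:
  t   CF        PV=CF/(1+0.0725)^t    t·PV        t(t+1)·PV
  1        11.25        10.4895        10.4895          20.9790
  2        11.25         9.7804        19.5609          58.6826
  3        11.25         9.1193        27.3578         109.4314
  4        11.25         8.5028        34.0113         170.0565
  5       111.25        78.3995       391.9977       2,351.9862
  Σ                    116.2916       483.4172       2,711.1357
P = 116.2916; D_Mac = 4.15694 yrs; D_mod = 3.87594 yrs; C = 20.26788.
Duration effect: -3.87594 × (+0.008) = -0.031007
Convexity effect: 0.5 × 20.26788 × (0.008)² = +0.0006486
ΔP/P ≈ -0.031007 + 0.0006486 = -0.030359 = -3.0359%.

-3.036%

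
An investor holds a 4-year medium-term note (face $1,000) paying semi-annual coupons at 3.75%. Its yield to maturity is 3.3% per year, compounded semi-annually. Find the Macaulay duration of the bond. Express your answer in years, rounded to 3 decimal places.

Periodic yield y = 0.0165. Discount each cash flow and weight by its period:
  t   CF        PV=CF/(1+0.0165)^t    t·PV
  1        18.75        18.4456        18.4456
  2        18.75        18.1462        36.2925
  3        18.75        17.8517        53.5550
  4        18.75        17.5619        70.2476
  5        18.75        17.2768        86.3842
  6        18.75        16.9964       101.9784
  7        18.75        16.7205       117.0436
  8     1,018.75       893.7346     7,149.8766
  Σ                  1,016.7338     7,633.8236
Price P = Σ PV = 1,016.7338.
Macaulay duration = Σ(t·PV) / P = 7,633.8236 / 1,016.7338 = 7.50818 half-year periods.
In years: 7.50818 / 2 = 3.75409 years.

3.754 years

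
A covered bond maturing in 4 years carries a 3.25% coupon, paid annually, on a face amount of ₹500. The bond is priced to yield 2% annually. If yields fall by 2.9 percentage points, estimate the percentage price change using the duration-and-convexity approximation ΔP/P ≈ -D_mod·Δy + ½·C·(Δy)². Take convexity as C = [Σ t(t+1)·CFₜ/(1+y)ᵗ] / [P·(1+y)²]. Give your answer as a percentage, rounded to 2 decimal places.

With y = 0.02:
  t   CF        PV=CF/(1+0.02)^t    t·PV        t(t+1)·PV
  1        16.25        15.9314        15.9314          31.8627
  2        16.25        15.6190        31.2380          93.7140
  3        16.25        15.3127        45.9382         183.7529
  4       516.25       476.9352     1,907.7408       9,538.7040
  Σ                    523.7983     2,000.8484       9,848.0336
P = 523.7983; D_Mac = 3.81988 yrs; D_mod = 3.74498 yrs; C = 18.07112.
Duration effect: -3.74498 × (-0.029) = +0.108605
Convexity effect: 0.5 × 18.07112 × (-0.029)² = +0.0075989
ΔP/P ≈ +0.108605 + 0.0075989 = +0.116203 = +11.6203%.

+11.62%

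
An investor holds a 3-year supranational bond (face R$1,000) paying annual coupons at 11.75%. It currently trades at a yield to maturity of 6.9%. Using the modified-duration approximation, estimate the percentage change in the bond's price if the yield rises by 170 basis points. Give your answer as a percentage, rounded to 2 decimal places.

-4.32%

Periodic yield y = 0.069. Modified duration first:
  t   CF        PV=CF/(1+0.069)^t    t·PV
  1       117.50       109.9158       109.9158
  2       117.50       102.8211       205.6423
  3     1,117.50       914.7753     2,744.3258
  Σ                  1,127.5122     3,059.8839
P = 1,127.5122; D_Mac = 2.71384 yrs; D_mod = 2.71384/(1+0.069) = 2.53867 yrs.
ΔP/P ≈ -D_mod · Δy = -2.53867 × (+0.017) = -0.043157 = -4.3157%.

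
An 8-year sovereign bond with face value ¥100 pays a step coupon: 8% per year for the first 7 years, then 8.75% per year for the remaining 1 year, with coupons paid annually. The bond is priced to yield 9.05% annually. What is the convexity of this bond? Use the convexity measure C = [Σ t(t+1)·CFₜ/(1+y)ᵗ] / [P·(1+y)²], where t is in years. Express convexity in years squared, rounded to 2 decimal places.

With y = 0.0905:
  t   CF        PV=CF/(1+0.0905)^t    t·PV        t(t+1)·PV
  1         8.00         7.3361         7.3361          14.6722
  2         8.00         6.7273        13.4545          40.3636
  3         8.00         6.1690        18.5069          74.0277
  4         8.00         5.6570        22.6281         113.1403
  5         8.00         5.1875        25.9377         155.6263
  6         8.00         4.7570        28.5422         199.7953
  7         8.00         4.3622        30.5357         244.2859
  8       108.75        54.3781       435.0247       3,915.2221
  Σ                     94.5742       581.9659       4,757.1333
P = 94.5742.
Convexity = Σ t(t+1)·PV / [P·(1+y)²] = 4,757.1333 / (94.5742 × 1.189190) = 42.29812.

42.30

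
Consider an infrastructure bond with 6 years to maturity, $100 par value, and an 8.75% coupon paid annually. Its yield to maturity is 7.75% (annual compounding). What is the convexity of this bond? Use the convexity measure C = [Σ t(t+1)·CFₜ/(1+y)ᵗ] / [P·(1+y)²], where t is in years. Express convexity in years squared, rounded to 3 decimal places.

27.772

With y = 0.0775:
  t   CF        PV=CF/(1+0.0775)^t    t·PV        t(t+1)·PV
  1         8.75         8.1206         8.1206          16.2413
  2         8.75         7.5366        15.0731          45.2194
  3         8.75         6.9945        20.9835          83.9339
  4         8.75         6.4914        25.9656         129.8282
  5         8.75         6.0245        30.1225         180.7353
  6       108.75        69.4905       416.9431       2,918.6020
  Σ                    104.6582       517.2086       3,374.5601
P = 104.6582.
Convexity = Σ t(t+1)·PV / [P·(1+y)²] = 3,374.5601 / (104.6582 × 1.161006) = 27.77215.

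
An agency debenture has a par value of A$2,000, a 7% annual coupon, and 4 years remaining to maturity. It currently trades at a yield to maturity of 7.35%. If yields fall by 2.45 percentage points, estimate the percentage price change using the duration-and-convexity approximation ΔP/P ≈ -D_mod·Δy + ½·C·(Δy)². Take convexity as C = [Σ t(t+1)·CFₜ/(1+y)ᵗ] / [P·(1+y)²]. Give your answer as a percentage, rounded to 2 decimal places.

+8.72%

With y = 0.0735:
  t   CF        PV=CF/(1+0.0735)^t    t·PV        t(t+1)·PV
  1       140.00       130.4145       130.4145         260.8291
  2       140.00       121.4854       242.9707         728.9121
  3       140.00       113.1675       339.5026       1,358.0105
  4     2,140.00     1,611.4082     6,445.6329      32,228.1647
  Σ                  1,976.4757     7,158.5208      34,575.9164
P = 1,976.4757; D_Mac = 3.62186 yrs; D_mod = 3.37388 yrs; C = 15.18022.
Duration effect: -3.37388 × (-0.0245) = +0.082660
Convexity effect: 0.5 × 15.18022 × (-0.0245)² = +0.0045560
ΔP/P ≈ +0.082660 + 0.0045560 = +0.087216 = +8.7216%.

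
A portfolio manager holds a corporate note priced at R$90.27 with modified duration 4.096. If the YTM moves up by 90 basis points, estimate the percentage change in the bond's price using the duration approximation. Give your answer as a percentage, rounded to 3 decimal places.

-3.686%

Duration approximation: ΔP/P ≈ -D_mod · Δy = -4.096 × (+0.009) = -0.036864.
As a percentage: -3.6864%.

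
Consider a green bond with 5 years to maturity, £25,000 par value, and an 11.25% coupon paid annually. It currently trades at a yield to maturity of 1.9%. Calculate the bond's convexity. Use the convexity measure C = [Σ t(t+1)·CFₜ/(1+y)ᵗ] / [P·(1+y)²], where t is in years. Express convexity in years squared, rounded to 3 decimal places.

23.115

With y = 0.019:
  t   CF        PV=CF/(1+0.019)^t    t·PV        t(t+1)·PV
  1     2,812.50     2,760.0589     2,760.0589       5,520.1178
  2     2,812.50     2,708.5956     5,417.1911      16,251.5734
  3     2,812.50     2,658.0918     7,974.2755      31,897.1019
  4     2,812.50     2,608.5298    10,434.1190      52,170.5951
  5    27,812.50    25,314.4857   126,572.4284     759,434.5706
  Σ                 36,049.7617   153,158.0729     865,273.9588
P = 36,049.7617.
Convexity = Σ t(t+1)·PV / [P·(1+y)²] = 865,273.9588 / (36,049.7617 × 1.038361) = 23.11548.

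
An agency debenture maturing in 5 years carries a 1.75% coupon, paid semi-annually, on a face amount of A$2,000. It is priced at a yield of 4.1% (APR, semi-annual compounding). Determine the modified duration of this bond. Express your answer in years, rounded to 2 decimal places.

4.70 years

Periodic yield y = 0.0205. First find Macaulay duration:
  t   CF        PV=CF/(1+0.0205)^t    t·PV
  1        17.50        17.1485        17.1485
  2        17.50        16.8040        33.6080
  3        17.50        16.4664        49.3992
  4        17.50        16.1356        64.5425
  5        17.50        15.8115        79.0575
  6        17.50        15.4939        92.9632
  7        17.50        15.1826       106.2784
  8        17.50        14.8776       119.0211
  9        17.50        14.5788       131.2090
  10    2,017.50     1,646.9615    16,469.6152
  Σ                  1,789.4604    17,162.8426
P = 1,789.4604; Macaulay duration = 17,162.8426 / 1,789.4604 = 9.59107 half-year periods = 4.79554 years.
Modified duration = D_Mac / (1 + y) = 4.79554 / 1.0205 = 4.69920 years.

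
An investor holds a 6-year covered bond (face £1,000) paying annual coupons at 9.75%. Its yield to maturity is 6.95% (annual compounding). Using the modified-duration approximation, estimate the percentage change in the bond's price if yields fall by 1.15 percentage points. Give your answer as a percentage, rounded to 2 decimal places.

+5.26%

Periodic yield y = 0.0695. Modified duration first:
  t   CF        PV=CF/(1+0.0695)^t    t·PV
  1        97.50        91.1641        91.1641
  2        97.50        85.2399       170.4798
  3        97.50        79.7007       239.1022
  4        97.50        74.5215       298.0859
  5        97.50        69.6788       348.3940
  6     1,097.50       733.3644     4,400.1861
  Σ                  1,133.6694     5,547.4121
P = 1,133.6694; D_Mac = 4.89332 yrs; D_mod = 4.89332/(1+0.0695) = 4.57534 yrs.
ΔP/P ≈ -D_mod · Δy = -4.57534 × (-0.0115) = +0.052616 = +5.2616%.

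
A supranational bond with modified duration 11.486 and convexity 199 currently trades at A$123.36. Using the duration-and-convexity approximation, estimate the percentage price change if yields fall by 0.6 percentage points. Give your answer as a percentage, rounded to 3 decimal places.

Duration effect: -D_mod·Δy = -11.486 × (-0.006) = +0.068916
Convexity effect: ½·C·(Δy)² = 0.5 × 199 × (-0.006)² = +0.0035820
ΔP/P ≈ +0.068916 + 0.0035820 = +0.072498
= +7.2498%.

+7.250%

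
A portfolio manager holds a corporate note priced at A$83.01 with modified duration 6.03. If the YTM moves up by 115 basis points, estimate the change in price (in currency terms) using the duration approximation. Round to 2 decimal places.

Duration approximation: ΔP/P ≈ -D_mod · Δy = -6.03 × (+0.0115) = -0.069345.
ΔP ≈ 83.01 × (-0.069345) = -5.75632845.

-A$5.76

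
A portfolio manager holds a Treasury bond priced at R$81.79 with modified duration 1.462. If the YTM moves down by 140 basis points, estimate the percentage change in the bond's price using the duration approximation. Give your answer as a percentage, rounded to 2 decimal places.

+2.05%

Duration approximation: ΔP/P ≈ -D_mod · Δy = -1.462 × (-0.014) = +0.020468.
As a percentage: +2.0468%.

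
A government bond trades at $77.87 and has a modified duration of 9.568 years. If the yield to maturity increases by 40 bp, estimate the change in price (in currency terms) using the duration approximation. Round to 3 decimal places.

Duration approximation: ΔP/P ≈ -D_mod · Δy = -9.568 × (+0.004) = -0.038272.
ΔP ≈ 77.87 × (-0.038272) = -2.98024064.

-$2.980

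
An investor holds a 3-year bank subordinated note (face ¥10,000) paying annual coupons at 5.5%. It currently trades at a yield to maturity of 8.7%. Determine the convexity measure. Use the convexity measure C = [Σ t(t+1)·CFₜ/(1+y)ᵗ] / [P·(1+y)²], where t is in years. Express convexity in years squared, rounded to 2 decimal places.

With y = 0.087:
  t   CF        PV=CF/(1+0.087)^t    t·PV        t(t+1)·PV
  1       550.00       505.9798       505.9798       1,011.9595
  2       550.00       465.4828       930.9655       2,792.8966
  3    10,550.00     8,214.1727    24,642.5180      98,570.0719
  Σ                  9,185.6352    26,079.4633     102,374.9280
P = 9,185.6352.
Convexity = Σ t(t+1)·PV / [P·(1+y)²] = 102,374.9280 / (9,185.6352 × 1.181569) = 9.43247.

9.43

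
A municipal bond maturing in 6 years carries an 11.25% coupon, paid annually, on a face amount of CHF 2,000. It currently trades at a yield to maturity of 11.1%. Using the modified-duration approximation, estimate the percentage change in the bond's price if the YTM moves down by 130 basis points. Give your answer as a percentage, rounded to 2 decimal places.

Periodic yield y = 0.111. Modified duration first:
  t   CF        PV=CF/(1+0.111)^t    t·PV
  1       225.00       202.5203       202.5203
  2       225.00       182.2865       364.5729
  3       225.00       164.0742       492.2227
  4       225.00       147.6816       590.7263
  5       225.00       132.9267       664.6335
  6     2,225.00     1,183.1659     7,098.9957
  Σ                  2,012.6551     9,413.6713
P = 2,012.6551; D_Mac = 4.67724 yrs; D_mod = 4.67724/(1+0.111) = 4.20994 yrs.
ΔP/P ≈ -D_mod · Δy = -4.20994 × (-0.013) = +0.054729 = +5.4729%.

+5.47%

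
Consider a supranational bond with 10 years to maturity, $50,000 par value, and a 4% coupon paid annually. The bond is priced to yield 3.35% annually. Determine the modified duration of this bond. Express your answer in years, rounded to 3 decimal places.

8.208 years

Periodic yield y = 0.0335. First find Macaulay duration:
  t   CF        PV=CF/(1+0.0335)^t    t·PV
  1     2,000.00     1,935.1717     1,935.1717
  2     2,000.00     1,872.4448     3,744.8897
  3     2,000.00     1,811.7512     5,435.2535
  4     2,000.00     1,753.0248     7,012.0994
  5     2,000.00     1,696.2021     8,481.0104
  6     2,000.00     1,641.2212     9,847.3270
  7     2,000.00     1,588.0224    11,116.1569
  8     2,000.00     1,536.5481    12,292.3845
  9     2,000.00     1,486.7422    13,380.6797
  10   52,000.00    37,402.3193   374,023.1935
  Σ                 52,723.4479   447,268.1664
P = 52,723.4479; Macaulay duration = 447,268.1664 / 52,723.4479 = 8.48329 years.
Modified duration = D_Mac / (1 + y) = 8.48329 / 1.0335 = 8.20831 years.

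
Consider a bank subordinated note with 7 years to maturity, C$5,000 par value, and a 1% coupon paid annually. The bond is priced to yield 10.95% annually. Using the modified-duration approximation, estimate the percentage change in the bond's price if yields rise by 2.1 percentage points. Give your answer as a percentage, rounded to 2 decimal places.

-12.67%

Periodic yield y = 0.1095. Modified duration first:
  t   CF        PV=CF/(1+0.1095)^t    t·PV
  1        50.00        45.0653        45.0653
  2        50.00        40.6177        81.2354
  3        50.00        36.6090       109.8271
  4        50.00        32.9960       131.9838
  5        50.00        29.7395       148.6974
  6        50.00        26.8044       160.8264
  7     5,050.00     2,440.0585    17,080.4092
  Σ                  2,651.8904    17,758.0448
P = 2,651.8904; D_Mac = 6.69637 yrs; D_mod = 6.69637/(1+0.1095) = 6.03549 yrs.
ΔP/P ≈ -D_mod · Δy = -6.03549 × (+0.021) = -0.126745 = -12.6745%.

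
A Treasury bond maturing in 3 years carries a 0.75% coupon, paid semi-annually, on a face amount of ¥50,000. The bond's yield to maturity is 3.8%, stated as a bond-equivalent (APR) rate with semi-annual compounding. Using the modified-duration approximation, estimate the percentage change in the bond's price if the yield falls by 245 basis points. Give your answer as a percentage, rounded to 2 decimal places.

Periodic yield y = 0.019. Modified duration first:
  t   CF        PV=CF/(1+0.019)^t    t·PV
  1       187.50       184.0039       184.0039
  2       187.50       180.5730       361.1461
  3       187.50       177.2061       531.6184
  4       187.50       173.9020       695.6079
  5       187.50       170.6595       853.2973
  6    50,187.50    44,828.1131   268,968.6784
  Σ                 45,714.4576   271,594.3519
P = 45,714.4576; D_Mac = 5.94110 half-year periods = 2.97055 yrs; D_mod = 2.97055/(1+0.019) = 2.91516 yrs.
ΔP/P ≈ -D_mod · Δy = -2.91516 × (-0.0245) = +0.071422 = +7.1422%.

+7.14%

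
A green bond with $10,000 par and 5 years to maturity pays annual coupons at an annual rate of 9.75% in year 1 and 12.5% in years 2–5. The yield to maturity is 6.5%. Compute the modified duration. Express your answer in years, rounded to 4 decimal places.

Periodic yield y = 0.065. First find Macaulay duration:
  t   CF        PV=CF/(1+0.065)^t    t·PV
  1       975.00       915.4930       915.4930
  2     1,250.00     1,102.0741     2,204.1482
  3     1,250.00     1,034.8114     3,104.4341
  4     1,250.00       971.6539     3,886.6155
  5    11,250.00     8,211.1594    41,055.7971
  Σ                 12,235.1917    51,166.4878
P = 12,235.1917; Macaulay duration = 51,166.4878 / 12,235.1917 = 4.18191 years.
Modified duration = D_Mac / (1 + y) = 4.18191 / 1.065 = 3.92668 years.

3.9267 years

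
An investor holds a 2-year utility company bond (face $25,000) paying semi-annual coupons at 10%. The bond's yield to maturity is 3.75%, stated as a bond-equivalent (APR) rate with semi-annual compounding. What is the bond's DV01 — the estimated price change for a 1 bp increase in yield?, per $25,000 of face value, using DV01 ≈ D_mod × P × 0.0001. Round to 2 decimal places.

Periodic yield y = 0.01875.
  t   CF        PV=CF/(1+0.01875)^t    t·PV
  1     1,250.00     1,226.9939     1,226.9939
  2     1,250.00     1,204.4112     2,408.8223
  3     1,250.00     1,182.2441     3,546.7322
  4    26,250.00    24,370.1847    97,480.7388
  Σ                 27,983.8338   104,663.2872
P = 27,983.8338; D_Mac = 3.74013 half-year periods = 1.87007 yrs; D_mod = 1.83565 yrs.
DV01 ≈ 1.83565 × 27,983.8338 × 0.0001 = 5.136848.

$5.14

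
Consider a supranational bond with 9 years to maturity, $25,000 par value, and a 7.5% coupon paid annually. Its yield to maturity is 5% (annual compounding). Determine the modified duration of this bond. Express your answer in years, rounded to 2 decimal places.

Periodic yield y = 0.05. First find Macaulay duration:
  t   CF        PV=CF/(1+0.05)^t    t·PV
  1     1,875.00     1,785.7143     1,785.7143
  2     1,875.00     1,700.6803     3,401.3605
  3     1,875.00     1,619.6955     4,859.0865
  4     1,875.00     1,542.5671     6,170.2686
  5     1,875.00     1,469.1116     7,345.5578
  6     1,875.00     1,399.1539     8,394.9232
  7     1,875.00     1,332.5275     9,327.6925
  8     1,875.00     1,269.0738    10,152.5904
  9    26,875.00    17,323.8646   155,914.7816
  Σ                 29,442.3885   207,351.9754
P = 29,442.3885; Macaulay duration = 207,351.9754 / 29,442.3885 = 7.04263 years.
Modified duration = D_Mac / (1 + y) = 7.04263 / 1.05 = 6.70727 years.

6.71 years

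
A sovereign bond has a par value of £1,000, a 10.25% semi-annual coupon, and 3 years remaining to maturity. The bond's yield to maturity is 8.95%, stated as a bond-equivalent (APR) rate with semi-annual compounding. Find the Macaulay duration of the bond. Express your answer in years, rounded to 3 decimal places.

2.664 years

Periodic yield y = 0.04475. Discount each cash flow and weight by its period:
  t   CF        PV=CF/(1+0.04475)^t    t·PV
  1        51.25        49.0548        49.0548
  2        51.25        46.9536        93.9072
  3        51.25        44.9424       134.8273
  4        51.25        43.0174       172.0697
  5        51.25        41.1748       205.8742
  6     1,051.25       808.4101     4,850.4606
  Σ                  1,033.5532     5,506.1939
Price P = Σ PV = 1,033.5532.
Macaulay duration = Σ(t·PV) / P = 5,506.1939 / 1,033.5532 = 5.32744 half-year periods.
In years: 5.32744 / 2 = 2.66372 years.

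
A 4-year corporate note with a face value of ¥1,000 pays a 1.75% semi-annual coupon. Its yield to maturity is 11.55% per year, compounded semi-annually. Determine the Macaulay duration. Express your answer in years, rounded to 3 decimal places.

3.850 years

Periodic yield y = 0.05775. Discount each cash flow and weight by its period:
  t   CF        PV=CF/(1+0.05775)^t    t·PV
  1         8.75         8.2723         8.2723
  2         8.75         7.8206        15.6413
  3         8.75         7.3937        22.1810
  4         8.75         6.9900        27.9599
  5         8.75         6.6083        33.0417
  6         8.75         6.2476        37.4853
  7         8.75         5.9065        41.3452
  8     1,008.75       643.7530     5,150.0241
  Σ                    692.9919     5,335.9508
Price P = Σ PV = 692.9919.
Macaulay duration = Σ(t·PV) / P = 5,335.9508 / 692.9919 = 7.69987 half-year periods.
In years: 7.69987 / 2 = 3.84994 years.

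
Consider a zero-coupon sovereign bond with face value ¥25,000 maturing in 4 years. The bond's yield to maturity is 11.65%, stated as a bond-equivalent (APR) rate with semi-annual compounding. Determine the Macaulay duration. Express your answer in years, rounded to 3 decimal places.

4.000 years

A zero-coupon bond has a single cash flow at maturity, so its Macaulay duration equals its maturity: 4 years.
(Equivalently: 8 semi-annual periods ÷ 2 = 4 years.)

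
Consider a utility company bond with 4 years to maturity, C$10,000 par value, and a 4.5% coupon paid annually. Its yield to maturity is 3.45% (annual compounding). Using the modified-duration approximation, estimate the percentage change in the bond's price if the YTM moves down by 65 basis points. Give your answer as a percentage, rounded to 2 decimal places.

Periodic yield y = 0.0345. Modified duration first:
  t   CF        PV=CF/(1+0.0345)^t    t·PV
  1       450.00       434.9928       434.9928
  2       450.00       420.4860       840.9720
  3       450.00       406.4630     1,219.3890
  4    10,450.00     9,124.1898    36,496.7592
  Σ                 10,386.1315    38,992.1129
P = 10,386.1315; D_Mac = 3.75425 yrs; D_mod = 3.75425/(1+0.0345) = 3.62905 yrs.
ΔP/P ≈ -D_mod · Δy = -3.62905 × (-0.0065) = +0.023589 = +2.3589%.

+2.36%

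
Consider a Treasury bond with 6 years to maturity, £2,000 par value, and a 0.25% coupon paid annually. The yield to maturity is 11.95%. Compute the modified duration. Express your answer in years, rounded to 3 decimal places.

5.309 years

Periodic yield y = 0.1195. First find Macaulay duration:
  t   CF        PV=CF/(1+0.1195)^t    t·PV
  1         5.00         4.4663         4.4663
  2         5.00         3.9895         7.9791
  3         5.00         3.5637        10.6910
  4         5.00         3.1833        12.7331
  5         5.00         2.8435        14.2174
  6     2,005.00     1,018.5205     6,111.1232
  Σ                  1,036.5668     6,161.2100
P = 1,036.5668; Macaulay duration = 6,161.2100 / 1,036.5668 = 5.94386 years.
Modified duration = D_Mac / (1 + y) = 5.94386 / 1.1195 = 5.30939 years.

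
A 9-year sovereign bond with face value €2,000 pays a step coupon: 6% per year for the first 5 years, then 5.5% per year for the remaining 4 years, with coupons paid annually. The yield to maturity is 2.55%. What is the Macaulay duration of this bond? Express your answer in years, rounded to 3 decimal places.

Periodic yield y = 0.0255. Discount each cash flow and weight by its year:
  t   CF        PV=CF/(1+0.0255)^t    t·PV
  1       120.00       117.0161       117.0161
  2       120.00       114.1064       228.2128
  3       120.00       111.2690       333.8071
  4       120.00       108.5022       434.0088
  5       120.00       105.8042       529.0210
  6       110.00        94.5755       567.4531
  7       110.00        92.2238       645.5666
  8       110.00        89.9306       719.4446
  9     2,110.00     1,682.1374    15,139.2368
  Σ                  2,515.5652    18,713.7669
Price P = Σ PV = 2,515.5652.
Macaulay duration = Σ(t·PV) / P = 18,713.7669 / 2,515.5652 = 7.43919 years.

7.439 years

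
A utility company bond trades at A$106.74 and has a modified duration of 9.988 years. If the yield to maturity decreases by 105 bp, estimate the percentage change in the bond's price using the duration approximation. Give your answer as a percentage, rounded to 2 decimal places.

Duration approximation: ΔP/P ≈ -D_mod · Δy = -9.988 × (-0.0105) = +0.104874.
As a percentage: +10.4874%.

+10.49%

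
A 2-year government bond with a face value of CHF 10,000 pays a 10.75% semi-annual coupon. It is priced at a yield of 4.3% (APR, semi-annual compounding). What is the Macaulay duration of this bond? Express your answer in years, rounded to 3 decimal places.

1.861 years

Periodic yield y = 0.0215. Discount each cash flow and weight by its period:
  t   CF        PV=CF/(1+0.0215)^t    t·PV
  1       537.50       526.1870       526.1870
  2       537.50       515.1121     1,030.2241
  3       537.50       504.2703     1,512.8108
  4    10,537.50     9,677.9663    38,711.8650
  Σ                 11,223.5356    41,781.0869
Price P = Σ PV = 11,223.5356.
Macaulay duration = Σ(t·PV) / P = 41,781.0869 / 11,223.5356 = 3.72263 half-year periods.
In years: 3.72263 / 2 = 1.86132 years.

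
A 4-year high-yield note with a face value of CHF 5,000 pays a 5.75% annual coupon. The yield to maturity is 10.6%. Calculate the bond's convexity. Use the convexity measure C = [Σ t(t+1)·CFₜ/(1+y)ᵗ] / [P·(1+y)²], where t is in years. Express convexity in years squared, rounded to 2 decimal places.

With y = 0.106:
  t   CF        PV=CF/(1+0.106)^t    t·PV        t(t+1)·PV
  1       287.50       259.9458       259.9458         519.8915
  2       287.50       235.0323       470.0646       1,410.1939
  3       287.50       212.5066       637.5199       2,550.0795
  4     5,287.50     3,533.7016    14,134.8064      70,674.0319
  Σ                  4,241.1863    15,502.3366      75,154.1968
P = 4,241.1863.
Convexity = Σ t(t+1)·PV / [P·(1+y)²] = 75,154.1968 / (4,241.1863 × 1.223236) = 14.48624.

14.49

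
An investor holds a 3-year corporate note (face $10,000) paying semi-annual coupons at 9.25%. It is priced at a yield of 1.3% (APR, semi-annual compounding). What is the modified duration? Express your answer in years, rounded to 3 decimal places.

Periodic yield y = 0.0065. First find Macaulay duration:
  t   CF        PV=CF/(1+0.0065)^t    t·PV
  1       462.50       459.5132       459.5132
  2       462.50       456.5456       913.0912
  3       462.50       453.5972     1,360.7917
  4       462.50       450.6679     1,802.6716
  5       462.50       447.7575     2,238.7874
  6    10,462.50    10,063.5868    60,381.5206
  Σ                 12,331.6682    67,156.3757
P = 12,331.6682; Macaulay duration = 67,156.3757 / 12,331.6682 = 5.44585 half-year periods = 2.72292 years.
Modified duration = D_Mac / (1 + y) = 2.72292 / 1.0065 = 2.70534 years.

2.705 years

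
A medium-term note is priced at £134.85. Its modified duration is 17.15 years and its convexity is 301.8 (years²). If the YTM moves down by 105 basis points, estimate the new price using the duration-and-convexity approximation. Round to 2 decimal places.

£161.38

Duration effect: -D_mod·Δy = -17.15 × (-0.0105) = +0.180075
Convexity effect: ½·C·(Δy)² = 0.5 × 301.8 × (-0.0105)² = +0.016636725
ΔP/P ≈ +0.180075 + 0.016636725 = +0.196711725
New price ≈ 134.85 × (1 + 0.196711725) = 161.37657611625.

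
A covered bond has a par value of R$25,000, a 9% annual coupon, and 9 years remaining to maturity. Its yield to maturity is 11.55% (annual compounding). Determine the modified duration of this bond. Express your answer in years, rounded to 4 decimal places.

5.6743 years

Periodic yield y = 0.1155. First find Macaulay duration:
  t   CF        PV=CF/(1+0.1155)^t    t·PV
  1     2,250.00     2,017.0327     2,017.0327
  2     2,250.00     1,808.1871     3,616.3742
  3     2,250.00     1,620.9656     4,862.8968
  4     2,250.00     1,453.1292     5,812.5167
  5     2,250.00     1,302.6707     6,513.3535
  6     2,250.00     1,167.7909     7,006.7451
  7     2,250.00     1,046.8766     7,328.1363
  8     2,250.00       938.4819     7,507.8555
  9    27,250.00    10,189.2058    91,702.8524
  Σ                 21,544.3405   136,367.7632
P = 21,544.3405; Macaulay duration = 136,367.7632 / 21,544.3405 = 6.32963 years.
Modified duration = D_Mac / (1 + y) = 6.32963 / 1.1155 = 5.67426 years.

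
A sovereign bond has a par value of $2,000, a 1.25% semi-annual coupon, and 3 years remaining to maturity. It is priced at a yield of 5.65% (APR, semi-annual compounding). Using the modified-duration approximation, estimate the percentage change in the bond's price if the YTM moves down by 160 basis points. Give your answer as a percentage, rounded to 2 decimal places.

+4.59%

Periodic yield y = 0.02825. Modified duration first:
  t   CF        PV=CF/(1+0.02825)^t    t·PV
  1        12.50        12.1566        12.1566
  2        12.50        11.8226        23.6452
  3        12.50        11.4978        34.4933
  4        12.50        11.1819        44.7276
  5        12.50        10.8747        54.3734
  6     2,012.50     1,702.7213    10,216.3281
  Σ                  1,760.2549    10,385.7241
P = 1,760.2549; D_Mac = 5.90013 half-year periods = 2.95006 yrs; D_mod = 2.95006/(1+0.02825) = 2.86901 yrs.
ΔP/P ≈ -D_mod · Δy = -2.86901 × (-0.016) = +0.045904 = +4.5904%.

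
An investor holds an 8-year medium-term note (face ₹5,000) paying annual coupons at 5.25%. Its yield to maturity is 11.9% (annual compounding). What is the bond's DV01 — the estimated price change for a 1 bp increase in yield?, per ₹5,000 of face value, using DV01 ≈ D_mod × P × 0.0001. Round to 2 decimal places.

₹1.91

Periodic yield y = 0.119.
  t   CF        PV=CF/(1+0.119)^t    t·PV
  1       262.50       234.5845       234.5845
  2       262.50       209.6376       419.2752
  3       262.50       187.3437       562.0310
  4       262.50       167.4206       669.6825
  5       262.50       149.6163       748.0814
  6       262.50       133.7054       802.2321
  7       262.50       119.4865       836.4052
  8     5,262.50     2,140.6783    17,125.4268
  Σ                  3,342.4728    21,397.7187
P = 3,342.4728; D_Mac = 6.40176 yrs; D_mod = 5.72097 yrs.
DV01 ≈ 5.72097 × 3,342.4728 × 0.0001 = 1.912218.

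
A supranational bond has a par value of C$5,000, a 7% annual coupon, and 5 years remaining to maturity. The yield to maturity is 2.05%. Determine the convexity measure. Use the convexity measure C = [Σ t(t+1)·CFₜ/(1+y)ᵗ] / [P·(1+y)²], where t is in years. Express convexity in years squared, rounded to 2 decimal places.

24.63

With y = 0.0205:
  t   CF        PV=CF/(1+0.0205)^t    t·PV        t(t+1)·PV
  1       350.00       342.9691       342.9691         685.9383
  2       350.00       336.0795       672.1590       2,016.4770
  3       350.00       329.3283       987.9848       3,951.9393
  4       350.00       322.7127     1,290.8507       6,454.2533
  5     5,350.00     4,833.8007    24,169.0033     145,014.0198
  Σ                  6,164.8902    27,462.9669     158,122.6277
P = 6,164.8902.
Convexity = Σ t(t+1)·PV / [P·(1+y)²] = 158,122.6277 / (6,164.8902 × 1.041420) = 24.62877.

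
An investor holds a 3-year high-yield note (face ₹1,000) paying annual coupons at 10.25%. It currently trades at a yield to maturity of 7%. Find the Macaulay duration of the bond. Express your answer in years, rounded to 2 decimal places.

2.74 years

Periodic yield y = 0.07. Discount each cash flow and weight by its year:
  t   CF        PV=CF/(1+0.07)^t    t·PV
  1       102.50        95.7944        95.7944
  2       102.50        89.5275       179.0549
  3     1,102.50       899.9684     2,699.9052
  Σ                  1,085.2903     2,974.7546
Price P = Σ PV = 1,085.2903.
Macaulay duration = Σ(t·PV) / P = 2,974.7546 / 1,085.2903 = 2.74098 years.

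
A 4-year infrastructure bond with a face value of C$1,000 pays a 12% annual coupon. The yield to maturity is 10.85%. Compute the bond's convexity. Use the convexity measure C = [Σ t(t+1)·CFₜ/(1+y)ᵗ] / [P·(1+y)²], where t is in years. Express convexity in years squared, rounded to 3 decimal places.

With y = 0.1085:
  t   CF        PV=CF/(1+0.1085)^t    t·PV        t(t+1)·PV
  1       120.00       108.2544       108.2544         216.5088
  2       120.00        97.6585       195.3169         585.9507
  3       120.00        88.0996       264.2989       1,057.1957
  4     1,120.00       741.7802     2,967.1208      14,835.6039
  Σ                  1,035.7927     3,534.9910      16,695.2591
P = 1,035.7927.
Convexity = Σ t(t+1)·PV / [P·(1+y)²] = 16,695.2591 / (1,035.7927 × 1.228772) = 13.11744.

13.117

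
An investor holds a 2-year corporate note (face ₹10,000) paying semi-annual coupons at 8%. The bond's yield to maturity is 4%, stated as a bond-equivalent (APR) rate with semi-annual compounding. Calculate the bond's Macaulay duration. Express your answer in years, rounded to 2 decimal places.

1.89 years

Periodic yield y = 0.02. Discount each cash flow and weight by its period:
  t   CF        PV=CF/(1+0.02)^t    t·PV
  1       400.00       392.1569       392.1569
  2       400.00       384.4675       768.9350
  3       400.00       376.9289     1,130.7868
  4    10,400.00     9,607.9924    38,431.9697
  Σ                 10,761.5457    40,723.8484
Price P = Σ PV = 10,761.5457.
Macaulay duration = Σ(t·PV) / P = 40,723.8484 / 10,761.5457 = 3.78420 half-year periods.
In years: 3.78420 / 2 = 1.89210 years.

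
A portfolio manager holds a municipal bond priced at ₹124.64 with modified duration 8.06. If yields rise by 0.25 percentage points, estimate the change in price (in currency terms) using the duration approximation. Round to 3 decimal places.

-₹2.511

Duration approximation: ΔP/P ≈ -D_mod · Δy = -8.06 × (+0.0025) = -0.020150.
ΔP ≈ 124.64 × (-0.020150) = -2.511496.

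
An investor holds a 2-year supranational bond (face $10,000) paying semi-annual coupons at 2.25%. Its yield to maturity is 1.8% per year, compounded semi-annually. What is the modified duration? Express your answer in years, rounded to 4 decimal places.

1.9495 years

Periodic yield y = 0.009. First find Macaulay duration:
  t   CF        PV=CF/(1+0.009)^t    t·PV
  1       112.50       111.4965       111.4965
  2       112.50       110.5020       221.0040
  3       112.50       109.5164       328.5491
  4    10,112.50     9,756.4960    39,025.9839
  Σ                 10,088.0109    39,687.0336
P = 10,088.0109; Macaulay duration = 39,687.0336 / 10,088.0109 = 3.93408 half-year periods = 1.96704 years.
Modified duration = D_Mac / (1 + y) = 1.96704 / 1.009 = 1.94949 years.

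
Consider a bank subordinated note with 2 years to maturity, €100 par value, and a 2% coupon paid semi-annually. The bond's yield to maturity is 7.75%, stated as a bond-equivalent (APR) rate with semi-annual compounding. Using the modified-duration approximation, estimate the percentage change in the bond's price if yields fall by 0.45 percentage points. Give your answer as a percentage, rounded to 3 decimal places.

+0.853%

Periodic yield y = 0.03875. Modified duration first:
  t   CF        PV=CF/(1+0.03875)^t    t·PV
  1         1.00         0.9627         0.9627
  2         1.00         0.9268         1.8536
  3         1.00         0.8922         2.6766
  4       101.00        86.7515       347.0062
  Σ                     89.5332       352.4991
P = 89.5332; D_Mac = 3.93708 half-year periods = 1.96854 yrs; D_mod = 1.96854/(1+0.03875) = 1.89510 yrs.
ΔP/P ≈ -D_mod · Δy = -1.89510 × (-0.0045) = +0.008528 = +0.8528%.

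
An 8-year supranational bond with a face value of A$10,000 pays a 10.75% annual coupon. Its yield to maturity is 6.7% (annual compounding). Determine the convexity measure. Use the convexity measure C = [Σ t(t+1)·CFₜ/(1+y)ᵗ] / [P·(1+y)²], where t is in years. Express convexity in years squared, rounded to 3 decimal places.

42.460

With y = 0.067:
  t   CF        PV=CF/(1+0.067)^t    t·PV        t(t+1)·PV
  1     1,075.00     1,007.4977     1,007.4977       2,014.9953
  2     1,075.00       944.2340     1,888.4680       5,665.4039
  3     1,075.00       884.9428     2,654.8284      10,619.3137
  4     1,075.00       829.3747     3,317.4988      16,587.4941
  5     1,075.00       777.2959     3,886.4794      23,318.8765
  6     1,075.00       728.4872     4,370.9234      30,596.4640
  7     1,075.00       682.7434     4,779.2040      38,233.6320
  8    11,075.00     6,592.1697    52,737.3577     474,636.2192
  Σ                 12,446.7454    74,642.2574     601,672.3987
P = 12,446.7454.
Convexity = Σ t(t+1)·PV / [P·(1+y)²] = 601,672.3987 / (12,446.7454 × 1.138489) = 42.45956.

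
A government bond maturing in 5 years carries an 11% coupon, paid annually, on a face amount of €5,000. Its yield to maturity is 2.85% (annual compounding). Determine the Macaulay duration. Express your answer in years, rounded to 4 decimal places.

4.2433 years

Periodic yield y = 0.0285. Discount each cash flow and weight by its year:
  t   CF        PV=CF/(1+0.0285)^t    t·PV
  1       550.00       534.7594       534.7594
  2       550.00       519.9410     1,039.8821
  3       550.00       505.5333     1,516.6000
  4       550.00       491.5249     1,966.0995
  5     5,550.00     4,822.4919    24,112.4593
  Σ                  6,874.2505    29,169.8003
Price P = Σ PV = 6,874.2505.
Macaulay duration = Σ(t·PV) / P = 29,169.8003 / 6,874.2505 = 4.24334 years.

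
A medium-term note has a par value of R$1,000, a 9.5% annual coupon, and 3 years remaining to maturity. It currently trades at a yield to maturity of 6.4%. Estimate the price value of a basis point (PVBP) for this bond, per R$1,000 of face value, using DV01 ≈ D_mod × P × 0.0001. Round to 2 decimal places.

Periodic yield y = 0.064.
  t   CF        PV=CF/(1+0.064)^t    t·PV
  1        95.00        89.2857        89.2857
  2        95.00        83.9151       167.8303
  3     1,095.00       909.0531     2,727.1592
  Σ                  1,082.2539     2,984.2752
P = 1,082.2539; D_Mac = 2.75746 yrs; D_mod = 2.59160 yrs.
DV01 ≈ 2.59160 × 1,082.2539 × 0.0001 = 0.280477.

R$0.28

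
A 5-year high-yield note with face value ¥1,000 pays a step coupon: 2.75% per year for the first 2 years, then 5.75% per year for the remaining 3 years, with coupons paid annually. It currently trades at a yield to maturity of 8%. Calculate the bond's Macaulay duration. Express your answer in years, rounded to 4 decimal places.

Periodic yield y = 0.08. Discount each cash flow and weight by its year:
  t   CF        PV=CF/(1+0.08)^t    t·PV
  1        27.50        25.4630        25.4630
  2        27.50        23.5768        47.1536
  3        57.50        45.6454       136.9361
  4        57.50        42.2642       169.0569
  5     1,057.50       719.7167     3,598.5837
  Σ                    856.6661     3,977.1932
Price P = Σ PV = 856.6661.
Macaulay duration = Σ(t·PV) / P = 3,977.1932 / 856.6661 = 4.64264 years.

4.6426 years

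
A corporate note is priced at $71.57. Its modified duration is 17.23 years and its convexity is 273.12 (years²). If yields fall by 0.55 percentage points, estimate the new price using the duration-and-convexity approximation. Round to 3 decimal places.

$78.648

Duration effect: -D_mod·Δy = -17.23 × (-0.0055) = +0.094765
Convexity effect: ½·C·(Δy)² = 0.5 × 273.12 × (-0.0055)² = +0.00413094
ΔP/P ≈ +0.094765 + 0.00413094 = +0.09889594
New price ≈ 71.57 × (1 + 0.09889594) = 78.6479824258.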